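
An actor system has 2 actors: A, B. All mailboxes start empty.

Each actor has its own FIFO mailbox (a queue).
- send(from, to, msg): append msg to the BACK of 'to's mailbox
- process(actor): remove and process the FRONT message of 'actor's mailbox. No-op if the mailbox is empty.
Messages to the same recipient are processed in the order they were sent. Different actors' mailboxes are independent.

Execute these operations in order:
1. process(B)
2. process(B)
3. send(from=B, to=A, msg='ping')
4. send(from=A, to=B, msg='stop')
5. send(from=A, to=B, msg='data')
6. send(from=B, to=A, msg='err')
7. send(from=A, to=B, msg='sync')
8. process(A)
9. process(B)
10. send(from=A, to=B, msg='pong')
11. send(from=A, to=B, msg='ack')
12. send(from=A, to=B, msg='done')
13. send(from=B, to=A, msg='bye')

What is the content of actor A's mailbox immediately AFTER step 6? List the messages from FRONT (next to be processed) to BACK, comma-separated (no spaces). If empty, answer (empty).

After 1 (process(B)): A:[] B:[]
After 2 (process(B)): A:[] B:[]
After 3 (send(from=B, to=A, msg='ping')): A:[ping] B:[]
After 4 (send(from=A, to=B, msg='stop')): A:[ping] B:[stop]
After 5 (send(from=A, to=B, msg='data')): A:[ping] B:[stop,data]
After 6 (send(from=B, to=A, msg='err')): A:[ping,err] B:[stop,data]

ping,err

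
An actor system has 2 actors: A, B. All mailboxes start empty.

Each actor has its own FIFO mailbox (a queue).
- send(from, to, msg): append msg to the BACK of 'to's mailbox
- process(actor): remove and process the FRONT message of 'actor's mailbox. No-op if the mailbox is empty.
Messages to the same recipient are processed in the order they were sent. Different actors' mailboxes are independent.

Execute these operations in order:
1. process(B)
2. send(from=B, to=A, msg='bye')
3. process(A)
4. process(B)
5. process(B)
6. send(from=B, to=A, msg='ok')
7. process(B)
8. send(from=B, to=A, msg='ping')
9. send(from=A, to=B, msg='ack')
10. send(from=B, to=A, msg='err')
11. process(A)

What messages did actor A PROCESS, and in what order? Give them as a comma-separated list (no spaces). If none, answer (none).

After 1 (process(B)): A:[] B:[]
After 2 (send(from=B, to=A, msg='bye')): A:[bye] B:[]
After 3 (process(A)): A:[] B:[]
After 4 (process(B)): A:[] B:[]
After 5 (process(B)): A:[] B:[]
After 6 (send(from=B, to=A, msg='ok')): A:[ok] B:[]
After 7 (process(B)): A:[ok] B:[]
After 8 (send(from=B, to=A, msg='ping')): A:[ok,ping] B:[]
After 9 (send(from=A, to=B, msg='ack')): A:[ok,ping] B:[ack]
After 10 (send(from=B, to=A, msg='err')): A:[ok,ping,err] B:[ack]
After 11 (process(A)): A:[ping,err] B:[ack]

Answer: bye,ok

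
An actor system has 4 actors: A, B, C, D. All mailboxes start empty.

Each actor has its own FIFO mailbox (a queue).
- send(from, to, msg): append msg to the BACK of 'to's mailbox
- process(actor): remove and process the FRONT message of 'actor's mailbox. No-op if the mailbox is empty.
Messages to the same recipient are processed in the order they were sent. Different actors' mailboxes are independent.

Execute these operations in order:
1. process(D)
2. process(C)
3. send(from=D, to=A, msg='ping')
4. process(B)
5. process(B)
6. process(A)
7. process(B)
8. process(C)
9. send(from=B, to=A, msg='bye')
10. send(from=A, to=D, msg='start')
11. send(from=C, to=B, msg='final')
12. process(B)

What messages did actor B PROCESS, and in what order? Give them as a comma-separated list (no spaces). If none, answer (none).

After 1 (process(D)): A:[] B:[] C:[] D:[]
After 2 (process(C)): A:[] B:[] C:[] D:[]
After 3 (send(from=D, to=A, msg='ping')): A:[ping] B:[] C:[] D:[]
After 4 (process(B)): A:[ping] B:[] C:[] D:[]
After 5 (process(B)): A:[ping] B:[] C:[] D:[]
After 6 (process(A)): A:[] B:[] C:[] D:[]
After 7 (process(B)): A:[] B:[] C:[] D:[]
After 8 (process(C)): A:[] B:[] C:[] D:[]
After 9 (send(from=B, to=A, msg='bye')): A:[bye] B:[] C:[] D:[]
After 10 (send(from=A, to=D, msg='start')): A:[bye] B:[] C:[] D:[start]
After 11 (send(from=C, to=B, msg='final')): A:[bye] B:[final] C:[] D:[start]
After 12 (process(B)): A:[bye] B:[] C:[] D:[start]

Answer: final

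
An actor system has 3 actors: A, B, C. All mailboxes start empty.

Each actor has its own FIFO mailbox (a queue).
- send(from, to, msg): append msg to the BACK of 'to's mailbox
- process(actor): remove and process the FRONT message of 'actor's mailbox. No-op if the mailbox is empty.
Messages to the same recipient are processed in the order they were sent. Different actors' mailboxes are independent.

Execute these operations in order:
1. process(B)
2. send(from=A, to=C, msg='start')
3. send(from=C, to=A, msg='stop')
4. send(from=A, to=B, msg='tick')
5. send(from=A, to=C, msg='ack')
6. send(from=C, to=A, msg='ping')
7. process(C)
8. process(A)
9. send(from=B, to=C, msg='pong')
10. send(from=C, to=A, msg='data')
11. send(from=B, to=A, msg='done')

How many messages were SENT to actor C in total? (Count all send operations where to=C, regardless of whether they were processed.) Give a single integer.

After 1 (process(B)): A:[] B:[] C:[]
After 2 (send(from=A, to=C, msg='start')): A:[] B:[] C:[start]
After 3 (send(from=C, to=A, msg='stop')): A:[stop] B:[] C:[start]
After 4 (send(from=A, to=B, msg='tick')): A:[stop] B:[tick] C:[start]
After 5 (send(from=A, to=C, msg='ack')): A:[stop] B:[tick] C:[start,ack]
After 6 (send(from=C, to=A, msg='ping')): A:[stop,ping] B:[tick] C:[start,ack]
After 7 (process(C)): A:[stop,ping] B:[tick] C:[ack]
After 8 (process(A)): A:[ping] B:[tick] C:[ack]
After 9 (send(from=B, to=C, msg='pong')): A:[ping] B:[tick] C:[ack,pong]
After 10 (send(from=C, to=A, msg='data')): A:[ping,data] B:[tick] C:[ack,pong]
After 11 (send(from=B, to=A, msg='done')): A:[ping,data,done] B:[tick] C:[ack,pong]

Answer: 3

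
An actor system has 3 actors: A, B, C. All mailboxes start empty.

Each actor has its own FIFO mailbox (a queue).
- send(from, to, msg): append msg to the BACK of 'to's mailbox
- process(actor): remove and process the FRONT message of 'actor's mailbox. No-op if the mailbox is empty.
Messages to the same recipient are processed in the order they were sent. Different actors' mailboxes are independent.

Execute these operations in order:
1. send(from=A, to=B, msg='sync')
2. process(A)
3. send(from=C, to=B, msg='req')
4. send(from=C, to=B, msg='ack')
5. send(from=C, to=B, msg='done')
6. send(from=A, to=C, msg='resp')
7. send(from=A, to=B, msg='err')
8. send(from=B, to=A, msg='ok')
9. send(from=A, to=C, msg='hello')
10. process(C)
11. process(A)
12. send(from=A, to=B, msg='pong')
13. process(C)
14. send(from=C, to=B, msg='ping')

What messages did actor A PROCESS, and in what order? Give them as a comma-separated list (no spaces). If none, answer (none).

Answer: ok

Derivation:
After 1 (send(from=A, to=B, msg='sync')): A:[] B:[sync] C:[]
After 2 (process(A)): A:[] B:[sync] C:[]
After 3 (send(from=C, to=B, msg='req')): A:[] B:[sync,req] C:[]
After 4 (send(from=C, to=B, msg='ack')): A:[] B:[sync,req,ack] C:[]
After 5 (send(from=C, to=B, msg='done')): A:[] B:[sync,req,ack,done] C:[]
After 6 (send(from=A, to=C, msg='resp')): A:[] B:[sync,req,ack,done] C:[resp]
After 7 (send(from=A, to=B, msg='err')): A:[] B:[sync,req,ack,done,err] C:[resp]
After 8 (send(from=B, to=A, msg='ok')): A:[ok] B:[sync,req,ack,done,err] C:[resp]
After 9 (send(from=A, to=C, msg='hello')): A:[ok] B:[sync,req,ack,done,err] C:[resp,hello]
After 10 (process(C)): A:[ok] B:[sync,req,ack,done,err] C:[hello]
After 11 (process(A)): A:[] B:[sync,req,ack,done,err] C:[hello]
After 12 (send(from=A, to=B, msg='pong')): A:[] B:[sync,req,ack,done,err,pong] C:[hello]
After 13 (process(C)): A:[] B:[sync,req,ack,done,err,pong] C:[]
After 14 (send(from=C, to=B, msg='ping')): A:[] B:[sync,req,ack,done,err,pong,ping] C:[]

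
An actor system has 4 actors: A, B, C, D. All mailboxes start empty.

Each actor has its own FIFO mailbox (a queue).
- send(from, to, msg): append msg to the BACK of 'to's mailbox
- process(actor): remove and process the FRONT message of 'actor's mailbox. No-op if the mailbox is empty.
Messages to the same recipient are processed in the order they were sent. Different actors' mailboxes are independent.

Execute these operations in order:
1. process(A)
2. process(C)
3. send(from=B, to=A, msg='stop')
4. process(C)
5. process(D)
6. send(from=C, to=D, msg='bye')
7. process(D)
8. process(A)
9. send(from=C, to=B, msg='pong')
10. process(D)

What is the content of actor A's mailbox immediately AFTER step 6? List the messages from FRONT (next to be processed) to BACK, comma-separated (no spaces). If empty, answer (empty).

After 1 (process(A)): A:[] B:[] C:[] D:[]
After 2 (process(C)): A:[] B:[] C:[] D:[]
After 3 (send(from=B, to=A, msg='stop')): A:[stop] B:[] C:[] D:[]
After 4 (process(C)): A:[stop] B:[] C:[] D:[]
After 5 (process(D)): A:[stop] B:[] C:[] D:[]
After 6 (send(from=C, to=D, msg='bye')): A:[stop] B:[] C:[] D:[bye]

stop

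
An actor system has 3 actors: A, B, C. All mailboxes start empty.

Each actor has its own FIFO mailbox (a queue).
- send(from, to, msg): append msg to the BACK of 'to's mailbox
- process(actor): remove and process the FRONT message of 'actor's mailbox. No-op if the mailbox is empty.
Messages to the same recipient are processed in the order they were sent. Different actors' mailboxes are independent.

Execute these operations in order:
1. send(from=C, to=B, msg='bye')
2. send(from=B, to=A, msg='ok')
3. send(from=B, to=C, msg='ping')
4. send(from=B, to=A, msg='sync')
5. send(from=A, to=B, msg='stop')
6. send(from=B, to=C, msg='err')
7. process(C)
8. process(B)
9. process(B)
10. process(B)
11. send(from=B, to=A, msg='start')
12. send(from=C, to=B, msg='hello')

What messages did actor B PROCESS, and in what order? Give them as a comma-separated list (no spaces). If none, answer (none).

After 1 (send(from=C, to=B, msg='bye')): A:[] B:[bye] C:[]
After 2 (send(from=B, to=A, msg='ok')): A:[ok] B:[bye] C:[]
After 3 (send(from=B, to=C, msg='ping')): A:[ok] B:[bye] C:[ping]
After 4 (send(from=B, to=A, msg='sync')): A:[ok,sync] B:[bye] C:[ping]
After 5 (send(from=A, to=B, msg='stop')): A:[ok,sync] B:[bye,stop] C:[ping]
After 6 (send(from=B, to=C, msg='err')): A:[ok,sync] B:[bye,stop] C:[ping,err]
After 7 (process(C)): A:[ok,sync] B:[bye,stop] C:[err]
After 8 (process(B)): A:[ok,sync] B:[stop] C:[err]
After 9 (process(B)): A:[ok,sync] B:[] C:[err]
After 10 (process(B)): A:[ok,sync] B:[] C:[err]
After 11 (send(from=B, to=A, msg='start')): A:[ok,sync,start] B:[] C:[err]
After 12 (send(from=C, to=B, msg='hello')): A:[ok,sync,start] B:[hello] C:[err]

Answer: bye,stop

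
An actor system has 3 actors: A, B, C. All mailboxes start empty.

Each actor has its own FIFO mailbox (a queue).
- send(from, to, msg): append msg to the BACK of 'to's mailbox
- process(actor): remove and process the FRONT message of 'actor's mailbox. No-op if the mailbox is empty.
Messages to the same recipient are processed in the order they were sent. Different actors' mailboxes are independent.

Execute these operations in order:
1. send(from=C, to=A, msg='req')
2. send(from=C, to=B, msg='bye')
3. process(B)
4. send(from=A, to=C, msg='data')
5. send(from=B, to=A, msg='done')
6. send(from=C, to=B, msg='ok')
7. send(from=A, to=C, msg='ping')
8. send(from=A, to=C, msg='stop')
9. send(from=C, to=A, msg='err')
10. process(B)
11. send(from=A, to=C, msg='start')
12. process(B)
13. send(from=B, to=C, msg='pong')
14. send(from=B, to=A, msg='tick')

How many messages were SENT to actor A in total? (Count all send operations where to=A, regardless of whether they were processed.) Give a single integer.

Answer: 4

Derivation:
After 1 (send(from=C, to=A, msg='req')): A:[req] B:[] C:[]
After 2 (send(from=C, to=B, msg='bye')): A:[req] B:[bye] C:[]
After 3 (process(B)): A:[req] B:[] C:[]
After 4 (send(from=A, to=C, msg='data')): A:[req] B:[] C:[data]
After 5 (send(from=B, to=A, msg='done')): A:[req,done] B:[] C:[data]
After 6 (send(from=C, to=B, msg='ok')): A:[req,done] B:[ok] C:[data]
After 7 (send(from=A, to=C, msg='ping')): A:[req,done] B:[ok] C:[data,ping]
After 8 (send(from=A, to=C, msg='stop')): A:[req,done] B:[ok] C:[data,ping,stop]
After 9 (send(from=C, to=A, msg='err')): A:[req,done,err] B:[ok] C:[data,ping,stop]
After 10 (process(B)): A:[req,done,err] B:[] C:[data,ping,stop]
After 11 (send(from=A, to=C, msg='start')): A:[req,done,err] B:[] C:[data,ping,stop,start]
After 12 (process(B)): A:[req,done,err] B:[] C:[data,ping,stop,start]
After 13 (send(from=B, to=C, msg='pong')): A:[req,done,err] B:[] C:[data,ping,stop,start,pong]
After 14 (send(from=B, to=A, msg='tick')): A:[req,done,err,tick] B:[] C:[data,ping,stop,start,pong]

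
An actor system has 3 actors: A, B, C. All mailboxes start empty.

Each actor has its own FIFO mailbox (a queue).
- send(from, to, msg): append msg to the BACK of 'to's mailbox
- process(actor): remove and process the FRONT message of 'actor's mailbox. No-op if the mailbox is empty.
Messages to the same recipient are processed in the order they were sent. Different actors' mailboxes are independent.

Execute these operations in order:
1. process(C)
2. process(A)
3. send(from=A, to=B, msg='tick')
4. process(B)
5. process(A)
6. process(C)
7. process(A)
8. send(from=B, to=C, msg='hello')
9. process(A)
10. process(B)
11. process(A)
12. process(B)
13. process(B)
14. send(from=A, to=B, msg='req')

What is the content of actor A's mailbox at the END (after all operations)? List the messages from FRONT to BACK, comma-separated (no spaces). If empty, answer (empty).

Answer: (empty)

Derivation:
After 1 (process(C)): A:[] B:[] C:[]
After 2 (process(A)): A:[] B:[] C:[]
After 3 (send(from=A, to=B, msg='tick')): A:[] B:[tick] C:[]
After 4 (process(B)): A:[] B:[] C:[]
After 5 (process(A)): A:[] B:[] C:[]
After 6 (process(C)): A:[] B:[] C:[]
After 7 (process(A)): A:[] B:[] C:[]
After 8 (send(from=B, to=C, msg='hello')): A:[] B:[] C:[hello]
After 9 (process(A)): A:[] B:[] C:[hello]
After 10 (process(B)): A:[] B:[] C:[hello]
After 11 (process(A)): A:[] B:[] C:[hello]
After 12 (process(B)): A:[] B:[] C:[hello]
After 13 (process(B)): A:[] B:[] C:[hello]
After 14 (send(from=A, to=B, msg='req')): A:[] B:[req] C:[hello]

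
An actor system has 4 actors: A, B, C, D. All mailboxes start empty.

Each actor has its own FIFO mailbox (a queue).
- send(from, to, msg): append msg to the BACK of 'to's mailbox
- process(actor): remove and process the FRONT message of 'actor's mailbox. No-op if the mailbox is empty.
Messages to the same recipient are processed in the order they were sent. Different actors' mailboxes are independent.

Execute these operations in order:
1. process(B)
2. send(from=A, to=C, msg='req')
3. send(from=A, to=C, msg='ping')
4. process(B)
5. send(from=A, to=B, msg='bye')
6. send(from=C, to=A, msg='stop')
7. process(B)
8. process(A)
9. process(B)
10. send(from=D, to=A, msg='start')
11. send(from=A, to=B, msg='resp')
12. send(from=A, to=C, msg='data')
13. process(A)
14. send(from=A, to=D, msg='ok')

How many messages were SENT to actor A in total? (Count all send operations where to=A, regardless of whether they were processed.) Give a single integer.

Answer: 2

Derivation:
After 1 (process(B)): A:[] B:[] C:[] D:[]
After 2 (send(from=A, to=C, msg='req')): A:[] B:[] C:[req] D:[]
After 3 (send(from=A, to=C, msg='ping')): A:[] B:[] C:[req,ping] D:[]
After 4 (process(B)): A:[] B:[] C:[req,ping] D:[]
After 5 (send(from=A, to=B, msg='bye')): A:[] B:[bye] C:[req,ping] D:[]
After 6 (send(from=C, to=A, msg='stop')): A:[stop] B:[bye] C:[req,ping] D:[]
After 7 (process(B)): A:[stop] B:[] C:[req,ping] D:[]
After 8 (process(A)): A:[] B:[] C:[req,ping] D:[]
After 9 (process(B)): A:[] B:[] C:[req,ping] D:[]
After 10 (send(from=D, to=A, msg='start')): A:[start] B:[] C:[req,ping] D:[]
After 11 (send(from=A, to=B, msg='resp')): A:[start] B:[resp] C:[req,ping] D:[]
After 12 (send(from=A, to=C, msg='data')): A:[start] B:[resp] C:[req,ping,data] D:[]
After 13 (process(A)): A:[] B:[resp] C:[req,ping,data] D:[]
After 14 (send(from=A, to=D, msg='ok')): A:[] B:[resp] C:[req,ping,data] D:[ok]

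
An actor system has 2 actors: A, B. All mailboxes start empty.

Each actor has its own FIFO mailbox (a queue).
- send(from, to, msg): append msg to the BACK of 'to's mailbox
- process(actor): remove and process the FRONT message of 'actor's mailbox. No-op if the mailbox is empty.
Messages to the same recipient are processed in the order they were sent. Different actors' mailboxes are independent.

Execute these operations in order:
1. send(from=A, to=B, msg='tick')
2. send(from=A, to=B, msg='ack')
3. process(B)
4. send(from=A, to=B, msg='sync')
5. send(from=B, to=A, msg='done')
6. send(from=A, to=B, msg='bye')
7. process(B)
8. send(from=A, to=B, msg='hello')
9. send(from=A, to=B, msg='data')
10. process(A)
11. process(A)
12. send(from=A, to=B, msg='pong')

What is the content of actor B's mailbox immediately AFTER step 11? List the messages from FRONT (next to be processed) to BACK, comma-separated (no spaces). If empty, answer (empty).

After 1 (send(from=A, to=B, msg='tick')): A:[] B:[tick]
After 2 (send(from=A, to=B, msg='ack')): A:[] B:[tick,ack]
After 3 (process(B)): A:[] B:[ack]
After 4 (send(from=A, to=B, msg='sync')): A:[] B:[ack,sync]
After 5 (send(from=B, to=A, msg='done')): A:[done] B:[ack,sync]
After 6 (send(from=A, to=B, msg='bye')): A:[done] B:[ack,sync,bye]
After 7 (process(B)): A:[done] B:[sync,bye]
After 8 (send(from=A, to=B, msg='hello')): A:[done] B:[sync,bye,hello]
After 9 (send(from=A, to=B, msg='data')): A:[done] B:[sync,bye,hello,data]
After 10 (process(A)): A:[] B:[sync,bye,hello,data]
After 11 (process(A)): A:[] B:[sync,bye,hello,data]

sync,bye,hello,data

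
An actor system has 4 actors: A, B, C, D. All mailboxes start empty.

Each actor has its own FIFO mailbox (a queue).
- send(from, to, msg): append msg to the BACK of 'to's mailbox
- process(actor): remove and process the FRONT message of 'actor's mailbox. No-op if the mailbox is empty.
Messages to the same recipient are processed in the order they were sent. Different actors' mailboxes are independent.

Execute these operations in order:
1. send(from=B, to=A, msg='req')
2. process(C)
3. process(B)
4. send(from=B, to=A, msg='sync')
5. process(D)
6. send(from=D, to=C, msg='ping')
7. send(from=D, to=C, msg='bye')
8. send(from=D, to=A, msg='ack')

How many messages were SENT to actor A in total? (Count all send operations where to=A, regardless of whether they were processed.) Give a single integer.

After 1 (send(from=B, to=A, msg='req')): A:[req] B:[] C:[] D:[]
After 2 (process(C)): A:[req] B:[] C:[] D:[]
After 3 (process(B)): A:[req] B:[] C:[] D:[]
After 4 (send(from=B, to=A, msg='sync')): A:[req,sync] B:[] C:[] D:[]
After 5 (process(D)): A:[req,sync] B:[] C:[] D:[]
After 6 (send(from=D, to=C, msg='ping')): A:[req,sync] B:[] C:[ping] D:[]
After 7 (send(from=D, to=C, msg='bye')): A:[req,sync] B:[] C:[ping,bye] D:[]
After 8 (send(from=D, to=A, msg='ack')): A:[req,sync,ack] B:[] C:[ping,bye] D:[]

Answer: 3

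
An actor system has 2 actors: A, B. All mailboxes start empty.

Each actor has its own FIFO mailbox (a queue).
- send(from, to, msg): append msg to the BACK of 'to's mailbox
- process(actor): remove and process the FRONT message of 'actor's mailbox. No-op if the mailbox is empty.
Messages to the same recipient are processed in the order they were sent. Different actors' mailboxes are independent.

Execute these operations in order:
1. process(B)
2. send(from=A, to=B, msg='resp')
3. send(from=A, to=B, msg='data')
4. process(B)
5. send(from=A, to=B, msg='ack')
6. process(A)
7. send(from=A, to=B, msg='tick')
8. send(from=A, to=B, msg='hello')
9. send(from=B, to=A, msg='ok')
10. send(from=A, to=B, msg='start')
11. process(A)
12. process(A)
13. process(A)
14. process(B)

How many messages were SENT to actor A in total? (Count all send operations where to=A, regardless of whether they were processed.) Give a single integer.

Answer: 1

Derivation:
After 1 (process(B)): A:[] B:[]
After 2 (send(from=A, to=B, msg='resp')): A:[] B:[resp]
After 3 (send(from=A, to=B, msg='data')): A:[] B:[resp,data]
After 4 (process(B)): A:[] B:[data]
After 5 (send(from=A, to=B, msg='ack')): A:[] B:[data,ack]
After 6 (process(A)): A:[] B:[data,ack]
After 7 (send(from=A, to=B, msg='tick')): A:[] B:[data,ack,tick]
After 8 (send(from=A, to=B, msg='hello')): A:[] B:[data,ack,tick,hello]
After 9 (send(from=B, to=A, msg='ok')): A:[ok] B:[data,ack,tick,hello]
After 10 (send(from=A, to=B, msg='start')): A:[ok] B:[data,ack,tick,hello,start]
After 11 (process(A)): A:[] B:[data,ack,tick,hello,start]
After 12 (process(A)): A:[] B:[data,ack,tick,hello,start]
After 13 (process(A)): A:[] B:[data,ack,tick,hello,start]
After 14 (process(B)): A:[] B:[ack,tick,hello,start]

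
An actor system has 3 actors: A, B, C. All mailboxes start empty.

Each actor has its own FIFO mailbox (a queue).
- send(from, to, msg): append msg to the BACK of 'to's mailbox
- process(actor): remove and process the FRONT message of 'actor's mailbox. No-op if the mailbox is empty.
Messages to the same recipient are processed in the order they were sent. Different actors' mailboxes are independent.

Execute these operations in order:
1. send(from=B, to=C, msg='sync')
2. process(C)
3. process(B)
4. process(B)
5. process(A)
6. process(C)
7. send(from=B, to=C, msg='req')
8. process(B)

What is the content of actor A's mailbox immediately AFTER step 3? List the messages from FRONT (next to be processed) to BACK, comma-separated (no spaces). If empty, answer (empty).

After 1 (send(from=B, to=C, msg='sync')): A:[] B:[] C:[sync]
After 2 (process(C)): A:[] B:[] C:[]
After 3 (process(B)): A:[] B:[] C:[]

(empty)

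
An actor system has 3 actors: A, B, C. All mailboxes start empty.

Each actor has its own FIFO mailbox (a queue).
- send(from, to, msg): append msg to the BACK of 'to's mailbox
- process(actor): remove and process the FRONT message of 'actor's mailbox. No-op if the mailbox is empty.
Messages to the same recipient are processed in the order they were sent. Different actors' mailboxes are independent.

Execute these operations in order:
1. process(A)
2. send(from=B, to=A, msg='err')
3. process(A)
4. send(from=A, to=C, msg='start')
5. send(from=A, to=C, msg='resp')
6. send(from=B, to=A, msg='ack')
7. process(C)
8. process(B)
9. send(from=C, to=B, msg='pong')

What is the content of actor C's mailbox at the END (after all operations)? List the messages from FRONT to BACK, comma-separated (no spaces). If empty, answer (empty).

After 1 (process(A)): A:[] B:[] C:[]
After 2 (send(from=B, to=A, msg='err')): A:[err] B:[] C:[]
After 3 (process(A)): A:[] B:[] C:[]
After 4 (send(from=A, to=C, msg='start')): A:[] B:[] C:[start]
After 5 (send(from=A, to=C, msg='resp')): A:[] B:[] C:[start,resp]
After 6 (send(from=B, to=A, msg='ack')): A:[ack] B:[] C:[start,resp]
After 7 (process(C)): A:[ack] B:[] C:[resp]
After 8 (process(B)): A:[ack] B:[] C:[resp]
After 9 (send(from=C, to=B, msg='pong')): A:[ack] B:[pong] C:[resp]

Answer: resp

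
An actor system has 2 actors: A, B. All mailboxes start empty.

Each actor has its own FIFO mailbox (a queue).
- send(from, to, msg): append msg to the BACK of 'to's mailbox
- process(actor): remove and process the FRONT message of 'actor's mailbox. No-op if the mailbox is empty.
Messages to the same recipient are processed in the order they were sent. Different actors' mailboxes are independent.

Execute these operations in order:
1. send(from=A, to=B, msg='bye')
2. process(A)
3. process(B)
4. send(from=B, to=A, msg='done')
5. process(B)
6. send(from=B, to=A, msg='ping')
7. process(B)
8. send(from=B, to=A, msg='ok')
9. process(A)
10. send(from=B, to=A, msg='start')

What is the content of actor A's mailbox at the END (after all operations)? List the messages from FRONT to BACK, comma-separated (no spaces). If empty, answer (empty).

Answer: ping,ok,start

Derivation:
After 1 (send(from=A, to=B, msg='bye')): A:[] B:[bye]
After 2 (process(A)): A:[] B:[bye]
After 3 (process(B)): A:[] B:[]
After 4 (send(from=B, to=A, msg='done')): A:[done] B:[]
After 5 (process(B)): A:[done] B:[]
After 6 (send(from=B, to=A, msg='ping')): A:[done,ping] B:[]
After 7 (process(B)): A:[done,ping] B:[]
After 8 (send(from=B, to=A, msg='ok')): A:[done,ping,ok] B:[]
After 9 (process(A)): A:[ping,ok] B:[]
After 10 (send(from=B, to=A, msg='start')): A:[ping,ok,start] B:[]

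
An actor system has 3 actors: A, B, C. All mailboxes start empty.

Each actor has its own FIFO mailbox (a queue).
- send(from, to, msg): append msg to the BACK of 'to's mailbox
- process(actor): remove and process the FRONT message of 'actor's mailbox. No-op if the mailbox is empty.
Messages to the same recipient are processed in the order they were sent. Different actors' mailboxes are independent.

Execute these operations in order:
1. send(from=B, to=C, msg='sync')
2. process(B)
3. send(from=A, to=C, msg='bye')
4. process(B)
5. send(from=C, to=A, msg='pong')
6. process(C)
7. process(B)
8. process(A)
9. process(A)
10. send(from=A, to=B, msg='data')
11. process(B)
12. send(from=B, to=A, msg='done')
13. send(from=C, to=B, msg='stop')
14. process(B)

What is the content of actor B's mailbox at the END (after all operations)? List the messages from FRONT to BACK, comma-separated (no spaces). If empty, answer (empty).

Answer: (empty)

Derivation:
After 1 (send(from=B, to=C, msg='sync')): A:[] B:[] C:[sync]
After 2 (process(B)): A:[] B:[] C:[sync]
After 3 (send(from=A, to=C, msg='bye')): A:[] B:[] C:[sync,bye]
After 4 (process(B)): A:[] B:[] C:[sync,bye]
After 5 (send(from=C, to=A, msg='pong')): A:[pong] B:[] C:[sync,bye]
After 6 (process(C)): A:[pong] B:[] C:[bye]
After 7 (process(B)): A:[pong] B:[] C:[bye]
After 8 (process(A)): A:[] B:[] C:[bye]
After 9 (process(A)): A:[] B:[] C:[bye]
After 10 (send(from=A, to=B, msg='data')): A:[] B:[data] C:[bye]
After 11 (process(B)): A:[] B:[] C:[bye]
After 12 (send(from=B, to=A, msg='done')): A:[done] B:[] C:[bye]
After 13 (send(from=C, to=B, msg='stop')): A:[done] B:[stop] C:[bye]
After 14 (process(B)): A:[done] B:[] C:[bye]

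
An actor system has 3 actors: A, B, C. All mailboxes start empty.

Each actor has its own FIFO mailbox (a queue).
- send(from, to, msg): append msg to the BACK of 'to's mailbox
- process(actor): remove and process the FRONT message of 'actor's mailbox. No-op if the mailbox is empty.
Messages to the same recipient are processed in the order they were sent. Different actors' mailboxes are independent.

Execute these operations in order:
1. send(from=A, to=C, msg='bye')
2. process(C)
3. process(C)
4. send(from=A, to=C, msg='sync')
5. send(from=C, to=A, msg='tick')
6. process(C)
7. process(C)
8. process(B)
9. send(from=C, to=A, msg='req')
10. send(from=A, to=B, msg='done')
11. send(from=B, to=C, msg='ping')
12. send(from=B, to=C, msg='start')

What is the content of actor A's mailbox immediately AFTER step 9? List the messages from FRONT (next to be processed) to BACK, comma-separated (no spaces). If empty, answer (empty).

After 1 (send(from=A, to=C, msg='bye')): A:[] B:[] C:[bye]
After 2 (process(C)): A:[] B:[] C:[]
After 3 (process(C)): A:[] B:[] C:[]
After 4 (send(from=A, to=C, msg='sync')): A:[] B:[] C:[sync]
After 5 (send(from=C, to=A, msg='tick')): A:[tick] B:[] C:[sync]
After 6 (process(C)): A:[tick] B:[] C:[]
After 7 (process(C)): A:[tick] B:[] C:[]
After 8 (process(B)): A:[tick] B:[] C:[]
After 9 (send(from=C, to=A, msg='req')): A:[tick,req] B:[] C:[]

tick,req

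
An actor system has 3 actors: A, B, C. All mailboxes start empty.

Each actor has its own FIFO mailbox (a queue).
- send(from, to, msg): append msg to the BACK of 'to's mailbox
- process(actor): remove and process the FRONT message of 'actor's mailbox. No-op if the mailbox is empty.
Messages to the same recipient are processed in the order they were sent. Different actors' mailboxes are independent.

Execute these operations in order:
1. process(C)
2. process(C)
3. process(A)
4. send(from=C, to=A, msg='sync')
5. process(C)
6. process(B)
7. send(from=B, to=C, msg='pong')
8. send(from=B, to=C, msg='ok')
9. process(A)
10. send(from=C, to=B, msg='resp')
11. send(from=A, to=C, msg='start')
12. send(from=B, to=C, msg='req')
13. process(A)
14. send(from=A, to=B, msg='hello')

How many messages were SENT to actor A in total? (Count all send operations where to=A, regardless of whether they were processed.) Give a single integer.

Answer: 1

Derivation:
After 1 (process(C)): A:[] B:[] C:[]
After 2 (process(C)): A:[] B:[] C:[]
After 3 (process(A)): A:[] B:[] C:[]
After 4 (send(from=C, to=A, msg='sync')): A:[sync] B:[] C:[]
After 5 (process(C)): A:[sync] B:[] C:[]
After 6 (process(B)): A:[sync] B:[] C:[]
After 7 (send(from=B, to=C, msg='pong')): A:[sync] B:[] C:[pong]
After 8 (send(from=B, to=C, msg='ok')): A:[sync] B:[] C:[pong,ok]
After 9 (process(A)): A:[] B:[] C:[pong,ok]
After 10 (send(from=C, to=B, msg='resp')): A:[] B:[resp] C:[pong,ok]
After 11 (send(from=A, to=C, msg='start')): A:[] B:[resp] C:[pong,ok,start]
After 12 (send(from=B, to=C, msg='req')): A:[] B:[resp] C:[pong,ok,start,req]
After 13 (process(A)): A:[] B:[resp] C:[pong,ok,start,req]
After 14 (send(from=A, to=B, msg='hello')): A:[] B:[resp,hello] C:[pong,ok,start,req]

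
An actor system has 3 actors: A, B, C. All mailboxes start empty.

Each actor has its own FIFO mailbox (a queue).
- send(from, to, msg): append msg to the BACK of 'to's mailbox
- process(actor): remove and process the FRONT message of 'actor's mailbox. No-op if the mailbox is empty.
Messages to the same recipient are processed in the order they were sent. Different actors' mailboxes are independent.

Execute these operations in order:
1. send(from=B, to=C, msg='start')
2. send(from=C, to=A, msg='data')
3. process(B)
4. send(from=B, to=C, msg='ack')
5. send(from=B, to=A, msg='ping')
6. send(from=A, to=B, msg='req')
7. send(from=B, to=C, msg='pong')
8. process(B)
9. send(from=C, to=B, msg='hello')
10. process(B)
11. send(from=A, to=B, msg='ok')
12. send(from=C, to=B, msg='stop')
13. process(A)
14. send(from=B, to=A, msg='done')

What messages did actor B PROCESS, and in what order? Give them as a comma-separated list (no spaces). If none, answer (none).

After 1 (send(from=B, to=C, msg='start')): A:[] B:[] C:[start]
After 2 (send(from=C, to=A, msg='data')): A:[data] B:[] C:[start]
After 3 (process(B)): A:[data] B:[] C:[start]
After 4 (send(from=B, to=C, msg='ack')): A:[data] B:[] C:[start,ack]
After 5 (send(from=B, to=A, msg='ping')): A:[data,ping] B:[] C:[start,ack]
After 6 (send(from=A, to=B, msg='req')): A:[data,ping] B:[req] C:[start,ack]
After 7 (send(from=B, to=C, msg='pong')): A:[data,ping] B:[req] C:[start,ack,pong]
After 8 (process(B)): A:[data,ping] B:[] C:[start,ack,pong]
After 9 (send(from=C, to=B, msg='hello')): A:[data,ping] B:[hello] C:[start,ack,pong]
After 10 (process(B)): A:[data,ping] B:[] C:[start,ack,pong]
After 11 (send(from=A, to=B, msg='ok')): A:[data,ping] B:[ok] C:[start,ack,pong]
After 12 (send(from=C, to=B, msg='stop')): A:[data,ping] B:[ok,stop] C:[start,ack,pong]
After 13 (process(A)): A:[ping] B:[ok,stop] C:[start,ack,pong]
After 14 (send(from=B, to=A, msg='done')): A:[ping,done] B:[ok,stop] C:[start,ack,pong]

Answer: req,hello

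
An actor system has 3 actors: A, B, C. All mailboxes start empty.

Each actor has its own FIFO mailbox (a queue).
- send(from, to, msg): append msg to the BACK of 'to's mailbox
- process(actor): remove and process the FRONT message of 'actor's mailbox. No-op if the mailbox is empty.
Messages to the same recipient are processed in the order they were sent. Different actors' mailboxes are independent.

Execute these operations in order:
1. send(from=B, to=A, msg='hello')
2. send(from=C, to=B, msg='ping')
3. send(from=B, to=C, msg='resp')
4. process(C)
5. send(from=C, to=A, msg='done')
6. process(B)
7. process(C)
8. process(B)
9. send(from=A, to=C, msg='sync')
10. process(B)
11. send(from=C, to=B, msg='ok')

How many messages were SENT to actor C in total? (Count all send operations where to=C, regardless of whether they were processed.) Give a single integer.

After 1 (send(from=B, to=A, msg='hello')): A:[hello] B:[] C:[]
After 2 (send(from=C, to=B, msg='ping')): A:[hello] B:[ping] C:[]
After 3 (send(from=B, to=C, msg='resp')): A:[hello] B:[ping] C:[resp]
After 4 (process(C)): A:[hello] B:[ping] C:[]
After 5 (send(from=C, to=A, msg='done')): A:[hello,done] B:[ping] C:[]
After 6 (process(B)): A:[hello,done] B:[] C:[]
After 7 (process(C)): A:[hello,done] B:[] C:[]
After 8 (process(B)): A:[hello,done] B:[] C:[]
After 9 (send(from=A, to=C, msg='sync')): A:[hello,done] B:[] C:[sync]
After 10 (process(B)): A:[hello,done] B:[] C:[sync]
After 11 (send(from=C, to=B, msg='ok')): A:[hello,done] B:[ok] C:[sync]

Answer: 2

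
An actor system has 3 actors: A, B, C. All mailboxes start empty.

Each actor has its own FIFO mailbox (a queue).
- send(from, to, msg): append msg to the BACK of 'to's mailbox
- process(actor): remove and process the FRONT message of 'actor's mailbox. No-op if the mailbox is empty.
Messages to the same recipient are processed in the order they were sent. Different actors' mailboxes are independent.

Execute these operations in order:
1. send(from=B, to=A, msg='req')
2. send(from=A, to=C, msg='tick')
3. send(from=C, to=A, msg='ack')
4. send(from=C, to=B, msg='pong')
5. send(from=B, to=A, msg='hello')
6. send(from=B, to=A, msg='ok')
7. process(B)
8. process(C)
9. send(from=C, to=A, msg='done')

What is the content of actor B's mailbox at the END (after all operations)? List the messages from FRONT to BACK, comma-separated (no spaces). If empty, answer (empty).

After 1 (send(from=B, to=A, msg='req')): A:[req] B:[] C:[]
After 2 (send(from=A, to=C, msg='tick')): A:[req] B:[] C:[tick]
After 3 (send(from=C, to=A, msg='ack')): A:[req,ack] B:[] C:[tick]
After 4 (send(from=C, to=B, msg='pong')): A:[req,ack] B:[pong] C:[tick]
After 5 (send(from=B, to=A, msg='hello')): A:[req,ack,hello] B:[pong] C:[tick]
After 6 (send(from=B, to=A, msg='ok')): A:[req,ack,hello,ok] B:[pong] C:[tick]
After 7 (process(B)): A:[req,ack,hello,ok] B:[] C:[tick]
After 8 (process(C)): A:[req,ack,hello,ok] B:[] C:[]
After 9 (send(from=C, to=A, msg='done')): A:[req,ack,hello,ok,done] B:[] C:[]

Answer: (empty)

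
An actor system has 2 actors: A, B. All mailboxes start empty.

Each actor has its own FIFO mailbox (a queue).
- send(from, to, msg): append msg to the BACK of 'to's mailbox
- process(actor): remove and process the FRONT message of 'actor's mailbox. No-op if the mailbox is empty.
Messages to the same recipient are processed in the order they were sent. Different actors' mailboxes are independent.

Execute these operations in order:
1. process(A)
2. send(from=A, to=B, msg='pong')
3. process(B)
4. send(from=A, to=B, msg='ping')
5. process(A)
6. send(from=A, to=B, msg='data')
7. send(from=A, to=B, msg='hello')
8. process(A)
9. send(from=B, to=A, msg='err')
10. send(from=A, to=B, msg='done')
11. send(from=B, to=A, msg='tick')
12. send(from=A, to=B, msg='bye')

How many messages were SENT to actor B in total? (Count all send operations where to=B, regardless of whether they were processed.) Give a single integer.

After 1 (process(A)): A:[] B:[]
After 2 (send(from=A, to=B, msg='pong')): A:[] B:[pong]
After 3 (process(B)): A:[] B:[]
After 4 (send(from=A, to=B, msg='ping')): A:[] B:[ping]
After 5 (process(A)): A:[] B:[ping]
After 6 (send(from=A, to=B, msg='data')): A:[] B:[ping,data]
After 7 (send(from=A, to=B, msg='hello')): A:[] B:[ping,data,hello]
After 8 (process(A)): A:[] B:[ping,data,hello]
After 9 (send(from=B, to=A, msg='err')): A:[err] B:[ping,data,hello]
After 10 (send(from=A, to=B, msg='done')): A:[err] B:[ping,data,hello,done]
After 11 (send(from=B, to=A, msg='tick')): A:[err,tick] B:[ping,data,hello,done]
After 12 (send(from=A, to=B, msg='bye')): A:[err,tick] B:[ping,data,hello,done,bye]

Answer: 6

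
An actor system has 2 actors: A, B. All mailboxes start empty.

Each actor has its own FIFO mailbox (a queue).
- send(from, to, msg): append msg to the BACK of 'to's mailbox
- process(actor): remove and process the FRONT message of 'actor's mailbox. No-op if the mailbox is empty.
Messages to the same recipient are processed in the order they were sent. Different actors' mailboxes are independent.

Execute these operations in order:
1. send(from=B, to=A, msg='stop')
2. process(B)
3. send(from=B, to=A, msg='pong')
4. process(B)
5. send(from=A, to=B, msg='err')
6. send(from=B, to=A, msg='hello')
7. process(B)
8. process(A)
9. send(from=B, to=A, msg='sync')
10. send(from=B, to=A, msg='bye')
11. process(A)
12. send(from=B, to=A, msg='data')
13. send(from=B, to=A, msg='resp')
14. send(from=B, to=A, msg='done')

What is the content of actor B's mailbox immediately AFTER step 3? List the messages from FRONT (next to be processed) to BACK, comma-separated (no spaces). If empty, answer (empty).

After 1 (send(from=B, to=A, msg='stop')): A:[stop] B:[]
After 2 (process(B)): A:[stop] B:[]
After 3 (send(from=B, to=A, msg='pong')): A:[stop,pong] B:[]

(empty)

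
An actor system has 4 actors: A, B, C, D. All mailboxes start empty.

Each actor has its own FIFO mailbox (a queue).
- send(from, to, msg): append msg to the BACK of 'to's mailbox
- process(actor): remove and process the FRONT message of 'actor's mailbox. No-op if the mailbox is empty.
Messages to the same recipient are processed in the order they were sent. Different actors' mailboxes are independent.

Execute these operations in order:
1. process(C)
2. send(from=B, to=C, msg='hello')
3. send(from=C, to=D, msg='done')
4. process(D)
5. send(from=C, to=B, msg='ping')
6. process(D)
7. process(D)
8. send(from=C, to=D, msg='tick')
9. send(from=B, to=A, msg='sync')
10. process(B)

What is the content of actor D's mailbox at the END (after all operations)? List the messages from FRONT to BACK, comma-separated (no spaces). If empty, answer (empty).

Answer: tick

Derivation:
After 1 (process(C)): A:[] B:[] C:[] D:[]
After 2 (send(from=B, to=C, msg='hello')): A:[] B:[] C:[hello] D:[]
After 3 (send(from=C, to=D, msg='done')): A:[] B:[] C:[hello] D:[done]
After 4 (process(D)): A:[] B:[] C:[hello] D:[]
After 5 (send(from=C, to=B, msg='ping')): A:[] B:[ping] C:[hello] D:[]
After 6 (process(D)): A:[] B:[ping] C:[hello] D:[]
After 7 (process(D)): A:[] B:[ping] C:[hello] D:[]
After 8 (send(from=C, to=D, msg='tick')): A:[] B:[ping] C:[hello] D:[tick]
After 9 (send(from=B, to=A, msg='sync')): A:[sync] B:[ping] C:[hello] D:[tick]
After 10 (process(B)): A:[sync] B:[] C:[hello] D:[tick]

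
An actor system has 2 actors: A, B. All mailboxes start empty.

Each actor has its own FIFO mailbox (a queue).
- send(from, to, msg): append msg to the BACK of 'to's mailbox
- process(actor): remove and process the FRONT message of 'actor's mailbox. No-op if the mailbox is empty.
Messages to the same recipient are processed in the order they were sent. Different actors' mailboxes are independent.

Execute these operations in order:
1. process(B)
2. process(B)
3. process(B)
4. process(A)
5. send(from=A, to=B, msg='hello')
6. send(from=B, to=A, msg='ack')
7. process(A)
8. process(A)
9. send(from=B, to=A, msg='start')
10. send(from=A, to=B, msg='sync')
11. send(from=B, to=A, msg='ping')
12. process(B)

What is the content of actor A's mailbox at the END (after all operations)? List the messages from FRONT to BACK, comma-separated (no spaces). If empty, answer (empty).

After 1 (process(B)): A:[] B:[]
After 2 (process(B)): A:[] B:[]
After 3 (process(B)): A:[] B:[]
After 4 (process(A)): A:[] B:[]
After 5 (send(from=A, to=B, msg='hello')): A:[] B:[hello]
After 6 (send(from=B, to=A, msg='ack')): A:[ack] B:[hello]
After 7 (process(A)): A:[] B:[hello]
After 8 (process(A)): A:[] B:[hello]
After 9 (send(from=B, to=A, msg='start')): A:[start] B:[hello]
After 10 (send(from=A, to=B, msg='sync')): A:[start] B:[hello,sync]
After 11 (send(from=B, to=A, msg='ping')): A:[start,ping] B:[hello,sync]
After 12 (process(B)): A:[start,ping] B:[sync]

Answer: start,ping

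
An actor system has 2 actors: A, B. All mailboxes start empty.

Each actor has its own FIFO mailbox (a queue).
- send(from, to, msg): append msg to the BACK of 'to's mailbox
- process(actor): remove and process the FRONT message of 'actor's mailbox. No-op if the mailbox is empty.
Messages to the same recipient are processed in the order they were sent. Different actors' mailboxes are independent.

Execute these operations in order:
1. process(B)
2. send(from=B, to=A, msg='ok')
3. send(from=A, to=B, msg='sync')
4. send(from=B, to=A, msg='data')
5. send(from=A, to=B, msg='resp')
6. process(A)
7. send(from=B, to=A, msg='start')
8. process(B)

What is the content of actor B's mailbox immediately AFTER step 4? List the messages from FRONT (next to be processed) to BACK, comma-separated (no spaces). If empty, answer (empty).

After 1 (process(B)): A:[] B:[]
After 2 (send(from=B, to=A, msg='ok')): A:[ok] B:[]
After 3 (send(from=A, to=B, msg='sync')): A:[ok] B:[sync]
After 4 (send(from=B, to=A, msg='data')): A:[ok,data] B:[sync]

sync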